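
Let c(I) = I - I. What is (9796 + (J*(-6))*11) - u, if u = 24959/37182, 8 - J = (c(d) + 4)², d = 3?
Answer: 383842009/37182 ≈ 10323.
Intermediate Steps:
c(I) = 0
J = -8 (J = 8 - (0 + 4)² = 8 - 1*4² = 8 - 1*16 = 8 - 16 = -8)
u = 24959/37182 (u = 24959*(1/37182) = 24959/37182 ≈ 0.67127)
(9796 + (J*(-6))*11) - u = (9796 - 8*(-6)*11) - 1*24959/37182 = (9796 + 48*11) - 24959/37182 = (9796 + 528) - 24959/37182 = 10324 - 24959/37182 = 383842009/37182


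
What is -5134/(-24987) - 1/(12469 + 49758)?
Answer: 319448431/1554866049 ≈ 0.20545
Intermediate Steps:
-5134/(-24987) - 1/(12469 + 49758) = -5134*(-1/24987) - 1/62227 = 5134/24987 - 1*1/62227 = 5134/24987 - 1/62227 = 319448431/1554866049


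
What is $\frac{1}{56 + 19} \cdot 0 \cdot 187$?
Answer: $0$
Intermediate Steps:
$\frac{1}{56 + 19} \cdot 0 \cdot 187 = \frac{1}{75} \cdot 0 \cdot 187 = 0 \cdot 187 = 0$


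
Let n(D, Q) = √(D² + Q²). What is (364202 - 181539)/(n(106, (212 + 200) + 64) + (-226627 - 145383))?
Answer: -33976231315/69195601144 - 182663*√59453/69195601144 ≈ -0.49166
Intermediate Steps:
(364202 - 181539)/(n(106, (212 + 200) + 64) + (-226627 - 145383)) = (364202 - 181539)/(√(106² + ((212 + 200) + 64)²) + (-226627 - 145383)) = 182663/(√(11236 + (412 + 64)²) - 372010) = 182663/(√(11236 + 476²) - 372010) = 182663/(√(11236 + 226576) - 372010) = 182663/(√237812 - 372010) = 182663/(2*√59453 - 372010) = 182663/(-372010 + 2*√59453)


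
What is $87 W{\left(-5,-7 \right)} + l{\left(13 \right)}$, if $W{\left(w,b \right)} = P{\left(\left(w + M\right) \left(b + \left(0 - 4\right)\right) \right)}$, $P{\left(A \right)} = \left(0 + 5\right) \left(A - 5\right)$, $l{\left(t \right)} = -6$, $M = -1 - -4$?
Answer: $7389$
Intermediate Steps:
$M = 3$ ($M = -1 + 4 = 3$)
$P{\left(A \right)} = -25 + 5 A$ ($P{\left(A \right)} = 5 \left(-5 + A\right) = -25 + 5 A$)
$W{\left(w,b \right)} = -25 + 5 \left(-4 + b\right) \left(3 + w\right)$ ($W{\left(w,b \right)} = -25 + 5 \left(w + 3\right) \left(b + \left(0 - 4\right)\right) = -25 + 5 \left(3 + w\right) \left(b + \left(0 - 4\right)\right) = -25 + 5 \left(3 + w\right) \left(b - 4\right) = -25 + 5 \left(3 + w\right) \left(-4 + b\right) = -25 + 5 \left(-4 + b\right) \left(3 + w\right)$)
$87 W{\left(-5,-7 \right)} + l{\left(13 \right)} = 87 \left(-85 - -100 + 15 \left(-7\right) + 5 \left(-7\right) \left(-5\right)\right) - 6 = 87 \left(-85 + 100 - 105 + 175\right) - 6 = 87 \cdot 85 - 6 = 7395 - 6 = 7389$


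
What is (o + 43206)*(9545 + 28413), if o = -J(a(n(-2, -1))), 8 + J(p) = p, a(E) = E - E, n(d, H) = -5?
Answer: 1640317012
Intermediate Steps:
a(E) = 0
J(p) = -8 + p
o = 8 (o = -(-8 + 0) = -1*(-8) = 8)
(o + 43206)*(9545 + 28413) = (8 + 43206)*(9545 + 28413) = 43214*37958 = 1640317012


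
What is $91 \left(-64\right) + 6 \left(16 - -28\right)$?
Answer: $-5560$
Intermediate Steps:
$91 \left(-64\right) + 6 \left(16 - -28\right) = -5824 + 6 \left(16 + 28\right) = -5824 + 6 \cdot 44 = -5824 + 264 = -5560$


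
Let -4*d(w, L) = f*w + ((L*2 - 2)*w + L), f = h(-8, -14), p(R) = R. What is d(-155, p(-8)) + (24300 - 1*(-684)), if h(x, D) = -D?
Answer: 24831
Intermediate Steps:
f = 14 (f = -1*(-14) = 14)
d(w, L) = -7*w/2 - L/4 - w*(-2 + 2*L)/4 (d(w, L) = -(14*w + ((L*2 - 2)*w + L))/4 = -(14*w + ((2*L - 2)*w + L))/4 = -(14*w + ((-2 + 2*L)*w + L))/4 = -(14*w + (w*(-2 + 2*L) + L))/4 = -(14*w + (L + w*(-2 + 2*L)))/4 = -(L + 14*w + w*(-2 + 2*L))/4 = -7*w/2 - L/4 - w*(-2 + 2*L)/4)
d(-155, p(-8)) + (24300 - 1*(-684)) = (-3*(-155) - 1/4*(-8) - 1/2*(-8)*(-155)) + (24300 - 1*(-684)) = (465 + 2 - 620) + (24300 + 684) = -153 + 24984 = 24831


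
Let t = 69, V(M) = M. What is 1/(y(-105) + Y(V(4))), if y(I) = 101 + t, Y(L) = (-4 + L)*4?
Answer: 1/170 ≈ 0.0058824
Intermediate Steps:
Y(L) = -16 + 4*L
y(I) = 170 (y(I) = 101 + 69 = 170)
1/(y(-105) + Y(V(4))) = 1/(170 + (-16 + 4*4)) = 1/(170 + (-16 + 16)) = 1/(170 + 0) = 1/170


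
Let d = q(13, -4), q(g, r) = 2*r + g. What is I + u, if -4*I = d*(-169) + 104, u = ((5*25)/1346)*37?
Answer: 507943/2692 ≈ 188.69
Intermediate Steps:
q(g, r) = g + 2*r
d = 5 (d = 13 + 2*(-4) = 13 - 8 = 5)
u = 4625/1346 (u = (125*(1/1346))*37 = (125/1346)*37 = 4625/1346 ≈ 3.4361)
I = 741/4 (I = -(5*(-169) + 104)/4 = -(-845 + 104)/4 = -¼*(-741) = 741/4 ≈ 185.25)
I + u = 741/4 + 4625/1346 = 507943/2692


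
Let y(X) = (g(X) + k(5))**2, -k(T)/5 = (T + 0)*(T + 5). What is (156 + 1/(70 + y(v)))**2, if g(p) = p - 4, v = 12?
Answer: 83665871079025/3437945956 ≈ 24336.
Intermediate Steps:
k(T) = -5*T*(5 + T) (k(T) = -5*(T + 0)*(T + 5) = -5*T*(5 + T))
g(p) = -4 + p
y(X) = (-254 + X)**2 (y(X) = ((-4 + X) - 5*5*(5 + 5))**2 = ((-4 + X) - 5*5*10)**2 = ((-4 + X) - 250)**2 = (-254 + X)**2)
(156 + 1/(70 + y(v)))**2 = (156 + 1/(70 + (-254 + 12)**2))**2 = (156 + 1/(70 + (-242)**2))**2 = (156 + 1/(70 + 58564))**2 = (156 + 1/58634)**2 = (9146905/58634)**2 = 83665871079025/3437945956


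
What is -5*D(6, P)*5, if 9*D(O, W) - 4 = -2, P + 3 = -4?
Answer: -50/9 ≈ -5.5556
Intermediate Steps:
P = -7 (P = -3 - 4 = -7)
D(O, W) = 2/9 (D(O, W) = 4/9 + (⅑)*(-2) = 4/9 - 2/9 = 2/9)
-5*D(6, P)*5 = -5*2/9*5 = -10/9*5 = -50/9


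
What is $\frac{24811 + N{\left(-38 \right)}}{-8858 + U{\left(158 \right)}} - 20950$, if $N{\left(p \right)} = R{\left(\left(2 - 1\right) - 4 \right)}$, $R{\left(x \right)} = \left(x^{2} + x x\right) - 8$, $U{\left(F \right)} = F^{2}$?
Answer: $- \frac{337395879}{16106} \approx -20948.0$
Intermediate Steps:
$R{\left(x \right)} = -8 + 2 x^{2}$ ($R{\left(x \right)} = \left(x^{2} + x^{2}\right) - 8 = 2 x^{2} - 8 = -8 + 2 x^{2}$)
$N{\left(p \right)} = 10$ ($N{\left(p \right)} = -8 + 2 \left(\left(2 - 1\right) - 4\right)^{2} = -8 + 2 \left(1 - 4\right)^{2} = -8 + 2 \left(-3\right)^{2} = -8 + 2 \cdot 9 = -8 + 18 = 10$)
$\frac{24811 + N{\left(-38 \right)}}{-8858 + U{\left(158 \right)}} - 20950 = \frac{24811 + 10}{-8858 + 158^{2}} - 20950 = \frac{24821}{-8858 + 24964} - 20950 = \frac{24821}{16106} - 20950 = - \frac{337395879}{16106}$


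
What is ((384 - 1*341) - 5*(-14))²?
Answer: 12769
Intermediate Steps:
((384 - 1*341) - 5*(-14))² = ((384 - 341) + 70)² = (43 + 70)² = 113² = 12769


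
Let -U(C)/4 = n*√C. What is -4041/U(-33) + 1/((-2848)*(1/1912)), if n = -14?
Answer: -239/356 + 1347*I*√33/616 ≈ -0.67135 + 12.562*I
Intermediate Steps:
U(C) = 56*√C (U(C) = -(-56)*√C = 56*√C)
-4041/U(-33) + 1/((-2848)*(1/1912)) = -4041*(-I*√33/1848) + 1/((-2848)*(1/1912)) = -4041*(-I*√33/1848) - 1/(2848*1/1912) = -4041*(-I*√33/1848) - 1/2848*1912 = -(-1347)*I*√33/616 - 239/356 = 1347*I*√33/616 - 239/356 = -239/356 + 1347*I*√33/616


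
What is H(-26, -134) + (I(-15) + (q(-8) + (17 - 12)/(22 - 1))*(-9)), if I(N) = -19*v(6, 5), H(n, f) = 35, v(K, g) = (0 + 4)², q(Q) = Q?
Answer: -1394/7 ≈ -199.14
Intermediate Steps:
v(K, g) = 16 (v(K, g) = 4² = 16)
I(N) = -304 (I(N) = -19*16 = -304)
H(-26, -134) + (I(-15) + (q(-8) + (17 - 12)/(22 - 1))*(-9)) = 35 + (-304 + (-8 + (17 - 12)/(22 - 1))*(-9)) = 35 + (-304 + (-8 + 5/21)*(-9)) = 35 + (-304 - 163/21*(-9)) = 35 + (-304 + 489/7) = 35 - 1639/7 = -1394/7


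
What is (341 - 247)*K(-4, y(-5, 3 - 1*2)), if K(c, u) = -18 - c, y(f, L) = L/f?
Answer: -1316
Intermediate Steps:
(341 - 247)*K(-4, y(-5, 3 - 1*2)) = (341 - 247)*(-18 - 1*(-4)) = 94*(-18 + 4) = 94*(-14) = -1316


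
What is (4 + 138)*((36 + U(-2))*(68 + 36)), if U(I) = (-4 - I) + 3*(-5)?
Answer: 280592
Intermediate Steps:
U(I) = -19 - I (U(I) = (-4 - I) - 15 = -19 - I)
(4 + 138)*((36 + U(-2))*(68 + 36)) = (4 + 138)*((36 + (-19 - 1*(-2)))*(68 + 36)) = 142*((36 + (-19 + 2))*104) = 142*((36 - 17)*104) = 142*(19*104) = 142*1976 = 280592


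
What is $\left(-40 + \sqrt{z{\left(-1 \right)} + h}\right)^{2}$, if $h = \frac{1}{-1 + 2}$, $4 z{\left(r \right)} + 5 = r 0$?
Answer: $\frac{\left(80 - i\right)^{2}}{4} \approx 1599.8 - 40.0 i$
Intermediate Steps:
$z{\left(r \right)} = - \frac{5}{4}$ ($z{\left(r \right)} = - \frac{5}{4} + \frac{r 0}{4} = - \frac{5}{4} + \frac{1}{4} \cdot 0 = - \frac{5}{4} + 0 = - \frac{5}{4}$)
$h = 1$ ($h = 1^{-1} = 1$)
$\left(-40 + \sqrt{z{\left(-1 \right)} + h}\right)^{2} = \left(-40 + \sqrt{- \frac{5}{4} + 1}\right)^{2} = \left(-40 + \sqrt{- \frac{1}{4}}\right)^{2} = \left(-40 + \frac{i}{2}\right)^{2}$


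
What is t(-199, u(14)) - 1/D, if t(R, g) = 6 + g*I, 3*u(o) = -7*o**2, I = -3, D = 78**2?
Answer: 8383751/6084 ≈ 1378.0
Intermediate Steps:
D = 6084
u(o) = -7*o**2/3 (u(o) = (-7*o**2)/3 = -7*o**2/3)
t(R, g) = 6 - 3*g (t(R, g) = 6 + g*(-3) = 6 - 3*g)
t(-199, u(14)) - 1/D = (6 - (-7)*14**2) - 1/6084 = (6 - (-7)*196) - 1*1/6084 = (6 - 3*(-1372/3)) - 1/6084 = (6 + 1372) - 1/6084 = 1378 - 1/6084 = 8383751/6084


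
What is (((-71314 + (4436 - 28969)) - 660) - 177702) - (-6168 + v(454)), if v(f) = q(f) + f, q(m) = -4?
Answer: -268491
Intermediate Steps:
v(f) = -4 + f
(((-71314 + (4436 - 28969)) - 660) - 177702) - (-6168 + v(454)) = (((-71314 + (4436 - 28969)) - 660) - 177702) - (-6168 + (-4 + 454)) = (((-71314 - 24533) - 660) - 177702) - (-6168 + 450) = ((-95847 - 660) - 177702) - 1*(-5718) = (-96507 - 177702) + 5718 = -274209 + 5718 = -268491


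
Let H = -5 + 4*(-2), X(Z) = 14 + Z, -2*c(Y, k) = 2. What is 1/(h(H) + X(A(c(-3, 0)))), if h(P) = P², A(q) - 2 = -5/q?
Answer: 1/190 ≈ 0.0052632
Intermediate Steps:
c(Y, k) = -1 (c(Y, k) = -½*2 = -1)
A(q) = 2 - 5/q
H = -13 (H = -5 - 8 = -13)
1/(h(H) + X(A(c(-3, 0)))) = 1/((-13)² + (14 + (2 - 5/(-1)))) = 1/(169 + (14 + (2 - 5*(-1)))) = 1/(169 + (14 + (2 + 5))) = 1/(169 + (14 + 7)) = 1/(169 + 21) = 1/190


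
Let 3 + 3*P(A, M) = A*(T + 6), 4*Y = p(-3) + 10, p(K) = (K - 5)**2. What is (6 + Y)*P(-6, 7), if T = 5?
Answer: -1127/2 ≈ -563.50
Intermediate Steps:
p(K) = (-5 + K)**2
Y = 37/2 (Y = ((-5 - 3)**2 + 10)/4 = ((-8)**2 + 10)/4 = (64 + 10)/4 = (1/4)*74 = 37/2 ≈ 18.500)
P(A, M) = -1 + 11*A/3 (P(A, M) = -1 + (A*(5 + 6))/3 = -1 + (A*11)/3 = -1 + (11*A)/3 = -1 + 11*A/3)
(6 + Y)*P(-6, 7) = (6 + 37/2)*(-1 + (11/3)*(-6)) = 49*(-1 - 22)/2 = (49/2)*(-23) = -1127/2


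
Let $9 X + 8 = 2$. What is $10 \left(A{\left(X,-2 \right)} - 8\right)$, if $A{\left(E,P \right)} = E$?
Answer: $- \frac{260}{3} \approx -86.667$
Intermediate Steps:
$X = - \frac{2}{3}$ ($X = - \frac{8}{9} + \frac{1}{9} \cdot 2 = - \frac{8}{9} + \frac{2}{9} = - \frac{2}{3} \approx -0.66667$)
$10 \left(A{\left(X,-2 \right)} - 8\right) = 10 \left(- \frac{2}{3} - 8\right) = 10 \left(- \frac{26}{3}\right) = - \frac{260}{3}$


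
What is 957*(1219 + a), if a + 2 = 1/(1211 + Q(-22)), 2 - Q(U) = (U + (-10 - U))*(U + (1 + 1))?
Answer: 1179810654/1013 ≈ 1.1647e+6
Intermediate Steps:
Q(U) = 22 + 10*U (Q(U) = 2 - (U + (-10 - U))*(U + (1 + 1)) = 2 - (-10)*(U + 2) = 2 - (-10)*(2 + U) = 2 - (-20 - 10*U) = 2 + (20 + 10*U) = 22 + 10*U)
a = -2025/1013 (a = -2 + 1/(1211 + (22 + 10*(-22))) = -2 + 1/(1211 + (22 - 220)) = -2 + 1/(1211 - 198) = -2 + 1/1013 = -2025/1013 ≈ -1.9990)
957*(1219 + a) = 957*(1219 - 2025/1013) = 957*(1232822/1013) = 1179810654/1013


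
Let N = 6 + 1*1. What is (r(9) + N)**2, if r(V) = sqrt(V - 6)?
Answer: (7 + sqrt(3))**2 ≈ 76.249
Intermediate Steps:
N = 7 (N = 6 + 1 = 7)
r(V) = sqrt(-6 + V)
(r(9) + N)**2 = (sqrt(-6 + 9) + 7)**2 = (sqrt(3) + 7)**2 = (7 + sqrt(3))**2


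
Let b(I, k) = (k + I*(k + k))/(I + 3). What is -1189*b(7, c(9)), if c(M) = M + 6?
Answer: -53505/2 ≈ -26753.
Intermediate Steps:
c(M) = 6 + M
b(I, k) = (k + 2*I*k)/(3 + I) (b(I, k) = (k + I*(2*k))/(3 + I) = (k + 2*I*k)/(3 + I))
-1189*b(7, c(9)) = -1189*(6 + 9)*(1 + 2*7)/(3 + 7) = -17835*(1 + 14)/10 = -17835*15/10 = -1189*45/2 = -53505/2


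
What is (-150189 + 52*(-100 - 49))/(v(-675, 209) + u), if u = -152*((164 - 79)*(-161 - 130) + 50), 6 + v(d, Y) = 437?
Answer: -157937/3752551 ≈ -0.042088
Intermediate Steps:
v(d, Y) = 431 (v(d, Y) = -6 + 437 = 431)
u = 3752120 (u = -152*(85*(-291) + 50) = -152*(-24735 + 50) = -152*(-24685) = 3752120)
(-150189 + 52*(-100 - 49))/(v(-675, 209) + u) = (-150189 + 52*(-100 - 49))/(431 + 3752120) = (-150189 + 52*(-149))/3752551 = (-150189 - 7748)*(1/3752551) = -157937*1/3752551 = -157937/3752551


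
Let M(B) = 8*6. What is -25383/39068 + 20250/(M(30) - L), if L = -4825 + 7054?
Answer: -282162441/28402436 ≈ -9.9344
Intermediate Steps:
M(B) = 48
L = 2229
-25383/39068 + 20250/(M(30) - L) = -25383/39068 + 20250/(48 - 1*2229) = -25383*1/39068 + 20250/(48 - 2229) = -25383/39068 + 20250/(-2181) = -25383/39068 + 20250*(-1/2181) = -25383/39068 - 6750/727 = -282162441/28402436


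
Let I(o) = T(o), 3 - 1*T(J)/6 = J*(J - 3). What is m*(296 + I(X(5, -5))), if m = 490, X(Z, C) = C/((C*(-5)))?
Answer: 759892/5 ≈ 1.5198e+5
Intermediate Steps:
T(J) = 18 - 6*J*(-3 + J) (T(J) = 18 - 6*J*(J - 3) = 18 - 6*J*(-3 + J))
X(Z, C) = -⅕ (X(Z, C) = C/((-5*C)) = C*(-1/(5*C)) = -⅕)
I(o) = 18 - 6*o² + 18*o
m*(296 + I(X(5, -5))) = 490*(296 + (18 - 6*(-⅕)² + 18*(-⅕))) = 490*(296 + (18 - 6*1/25 - 18/5)) = 490*(296 + (18 - 6/25 - 18/5)) = 490*(296 + 354/25) = 490*(7754/25) = 759892/5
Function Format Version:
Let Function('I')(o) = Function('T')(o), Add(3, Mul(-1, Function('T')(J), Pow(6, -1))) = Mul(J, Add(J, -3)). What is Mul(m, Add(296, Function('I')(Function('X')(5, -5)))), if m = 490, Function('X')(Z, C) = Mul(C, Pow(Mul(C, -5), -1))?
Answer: Rational(759892, 5) ≈ 1.5198e+5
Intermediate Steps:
Function('T')(J) = Add(18, Mul(-6, J, Add(-3, J))) (Function('T')(J) = Add(18, Mul(-6, Mul(J, Add(J, -3)))) = Add(18, Mul(-6, Mul(J, Add(-3, J)))) = Add(18, Mul(-6, J, Add(-3, J))))
Function('X')(Z, C) = Rational(-1, 5) (Function('X')(Z, C) = Mul(C, Pow(Mul(-5, C), -1)) = Mul(C, Mul(Rational(-1, 5), Pow(C, -1))) = Rational(-1, 5))
Function('I')(o) = Add(18, Mul(-6, Pow(o, 2)), Mul(18, o))
Mul(m, Add(296, Function('I')(Function('X')(5, -5)))) = Mul(490, Add(296, Add(18, Mul(-6, Pow(Rational(-1, 5), 2)), Mul(18, Rational(-1, 5))))) = Mul(490, Add(296, Add(18, Mul(-6, Rational(1, 25)), Rational(-18, 5)))) = Mul(490, Add(296, Add(18, Rational(-6, 25), Rational(-18, 5)))) = Mul(490, Add(296, Rational(354, 25))) = Mul(490, Rational(7754, 25)) = Rational(759892, 5)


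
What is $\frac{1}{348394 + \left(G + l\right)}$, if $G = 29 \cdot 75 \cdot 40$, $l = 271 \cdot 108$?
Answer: $\frac{1}{464662} \approx 2.1521 \cdot 10^{-6}$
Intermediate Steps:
$l = 29268$
$G = 87000$ ($G = 2175 \cdot 40 = 87000$)
$\frac{1}{348394 + \left(G + l\right)} = \frac{1}{348394 + \left(87000 + 29268\right)} = \frac{1}{348394 + 116268} = \frac{1}{464662}$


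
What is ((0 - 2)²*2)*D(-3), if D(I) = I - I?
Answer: 0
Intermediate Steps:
D(I) = 0
((0 - 2)²*2)*D(-3) = ((0 - 2)²*2)*0 = ((-2)²*2)*0 = (4*2)*0 = 8*0 = 0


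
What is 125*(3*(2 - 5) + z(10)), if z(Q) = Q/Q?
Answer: -1000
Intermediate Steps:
z(Q) = 1
125*(3*(2 - 5) + z(10)) = 125*(3*(2 - 5) + 1) = 125*(3*(-3) + 1) = 125*(-9 + 1) = 125*(-8) = -1000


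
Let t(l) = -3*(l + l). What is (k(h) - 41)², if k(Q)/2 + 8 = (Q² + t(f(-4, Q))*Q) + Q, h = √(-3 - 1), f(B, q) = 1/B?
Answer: 4125 - 1300*I ≈ 4125.0 - 1300.0*I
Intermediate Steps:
h = 2*I (h = √(-4) = 2*I ≈ 2.0*I)
t(l) = -6*l
k(Q) = -16 + 2*Q² + 5*Q (k(Q) = -16 + 2*((Q² + (-6/(-4))*Q) + Q) = -16 + 2*((Q² + (-6*(-¼))*Q) + Q) = -16 + 2*((Q² + 3*Q/2) + Q) = -16 + 2*(Q² + 5*Q/2) = -16 + (2*Q² + 5*Q) = -16 + 2*Q² + 5*Q)
(k(h) - 41)² = ((-16 + 2*(2*I)² + 5*(2*I)) - 41)² = ((-16 + 2*(-4) + 10*I) - 41)² = ((-16 - 8 + 10*I) - 41)² = ((-24 + 10*I) - 41)² = (-65 + 10*I)²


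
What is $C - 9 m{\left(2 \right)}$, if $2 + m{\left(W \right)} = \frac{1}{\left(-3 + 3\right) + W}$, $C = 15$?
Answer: $\frac{57}{2} \approx 28.5$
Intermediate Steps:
$m{\left(W \right)} = -2 + \frac{1}{W}$ ($m{\left(W \right)} = -2 + \frac{1}{\left(-3 + 3\right) + W} = -2 + \frac{1}{0 + W} = -2 + \frac{1}{W}$)
$C - 9 m{\left(2 \right)} = 15 - 9 \left(-2 + \frac{1}{2}\right) = 15 - - \frac{27}{2} = 15 + \frac{27}{2} = \frac{57}{2}$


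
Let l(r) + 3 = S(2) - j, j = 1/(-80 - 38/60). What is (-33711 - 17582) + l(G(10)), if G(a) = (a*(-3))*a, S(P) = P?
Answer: -124080156/2419 ≈ -51294.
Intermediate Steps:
G(a) = -3*a**2 (G(a) = (-3*a)*a = -3*a**2)
j = -30/2419 (j = 1/(-80 - 38*1/60) = 1/(-80 - 19/30) = 1/(-2419/30) = -30/2419 ≈ -0.012402)
l(r) = -2389/2419 (l(r) = -3 + (2 - 1*(-30/2419)) = -3 + (2 + 30/2419) = -3 + 4868/2419 = -2389/2419)
(-33711 - 17582) + l(G(10)) = (-33711 - 17582) - 2389/2419 = -51293 - 2389/2419 = -124080156/2419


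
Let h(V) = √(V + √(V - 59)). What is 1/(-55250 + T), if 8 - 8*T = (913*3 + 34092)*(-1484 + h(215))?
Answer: 1/(13553803/2 - 36831*√(215 + 2*√39)/8) ≈ 1.4909e-7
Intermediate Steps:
h(V) = √(V + √(-59 + V))
T = 13664303/2 - 36831*√(215 + 2*√39)/8 (T = 1 - (913*3 + 34092)*(-1484 + √(215 + √(-59 + 215)))/8 = 1 - (2739 + 34092)*(-1484 + √(215 + √156))/8 = 1 - 36831*(-1484 + √(215 + 2*√39))/8 = 1 - (-54657204 + 36831*√(215 + 2*√39))/8 = 1 + (13664301/2 - 36831*√(215 + 2*√39)/8) = 13664303/2 - 36831*√(215 + 2*√39)/8 ≈ 6.7627e+6)
1/(-55250 + T) = 1/(-55250 + (13664303/2 - 36831*√(215 + 2*√39)/8)) = 1/(13553803/2 - 36831*√(215 + 2*√39)/8)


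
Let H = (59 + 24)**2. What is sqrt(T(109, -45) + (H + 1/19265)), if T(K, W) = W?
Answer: sqrt(2540083719165)/19265 ≈ 82.729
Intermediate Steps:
H = 6889 (H = 83**2 = 6889)
sqrt(T(109, -45) + (H + 1/19265)) = sqrt(-45 + (6889 + 1/19265)) = sqrt(-45 + 132716586/19265) = sqrt(131849661/19265) = sqrt(2540083719165)/19265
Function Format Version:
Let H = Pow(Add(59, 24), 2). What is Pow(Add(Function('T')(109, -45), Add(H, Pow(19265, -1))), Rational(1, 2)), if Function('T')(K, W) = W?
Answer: Mul(Rational(1, 19265), Pow(2540083719165, Rational(1, 2))) ≈ 82.729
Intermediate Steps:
H = 6889 (H = Pow(83, 2) = 6889)
Pow(Add(Function('T')(109, -45), Add(H, Pow(19265, -1))), Rational(1, 2)) = Pow(Add(-45, Add(6889, Pow(19265, -1))), Rational(1, 2)) = Pow(Add(-45, Add(6889, Rational(1, 19265))), Rational(1, 2)) = Pow(Add(-45, Rational(132716586, 19265)), Rational(1, 2)) = Pow(Rational(131849661, 19265), Rational(1, 2)) = Mul(Rational(1, 19265), Pow(2540083719165, Rational(1, 2)))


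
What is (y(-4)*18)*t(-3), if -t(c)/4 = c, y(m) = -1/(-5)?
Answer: 216/5 ≈ 43.200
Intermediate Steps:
y(m) = ⅕ (y(m) = -1*(-⅕) = ⅕)
t(c) = -4*c
(y(-4)*18)*t(-3) = ((⅕)*18)*(-4*(-3)) = (18/5)*12 = 216/5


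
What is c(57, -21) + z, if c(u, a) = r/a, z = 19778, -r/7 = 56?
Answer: 59390/3 ≈ 19797.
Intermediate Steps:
r = -392 (r = -7*56 = -392)
c(u, a) = -392/a
c(57, -21) + z = -392/(-21) + 19778 = -392*(-1/21) + 19778 = 56/3 + 19778 = 59390/3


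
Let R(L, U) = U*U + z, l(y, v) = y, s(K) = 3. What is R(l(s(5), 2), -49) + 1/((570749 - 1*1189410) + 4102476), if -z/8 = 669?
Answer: -10280738064/3483815 ≈ -2951.0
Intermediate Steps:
z = -5352 (z = -8*669 = -5352)
R(L, U) = -5352 + U² (R(L, U) = U*U - 5352 = U² - 5352 = -5352 + U²)
R(l(s(5), 2), -49) + 1/((570749 - 1*1189410) + 4102476) = (-5352 + (-49)²) + 1/((570749 - 1*1189410) + 4102476) = (-5352 + 2401) + 1/((570749 - 1189410) + 4102476) = -2951 + 1/(-618661 + 4102476) = -2951 + 1/3483815 = -10280738064/3483815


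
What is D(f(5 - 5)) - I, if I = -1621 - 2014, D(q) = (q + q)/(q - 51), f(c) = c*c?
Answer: 3635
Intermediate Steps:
f(c) = c²
D(q) = 2*q/(-51 + q) (D(q) = (2*q)/(-51 + q) = 2*q/(-51 + q))
I = -3635
D(f(5 - 5)) - I = 2*(5 - 5)²/(-51 + (5 - 5)²) - 1*(-3635) = 2*0²/(-51 + 0²) + 3635 = 2*0/(-51 + 0) + 3635 = 2*0/(-51) + 3635 = 2*0*(-1/51) + 3635 = 0 + 3635 = 3635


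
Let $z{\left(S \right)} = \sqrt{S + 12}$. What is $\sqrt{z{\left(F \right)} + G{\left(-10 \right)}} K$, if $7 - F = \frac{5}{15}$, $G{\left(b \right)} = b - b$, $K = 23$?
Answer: $\frac{23 \cdot 6^{\frac{3}{4}} \sqrt[4]{7}}{3} \approx 47.807$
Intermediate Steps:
$G{\left(b \right)} = 0$
$F = \frac{20}{3}$ ($F = 7 - \frac{5}{15} = 7 - 5 \cdot \frac{1}{15} = 7 - \frac{1}{3} = \frac{20}{3} \approx 6.6667$)
$z{\left(S \right)} = \sqrt{12 + S}$
$\sqrt{z{\left(F \right)} + G{\left(-10 \right)}} K = \sqrt{\sqrt{12 + \frac{20}{3}} + 0} \cdot 23 = \sqrt{\sqrt{\frac{56}{3}} + 0} \cdot 23 = \sqrt{\frac{2 \sqrt{42}}{3} + 0} \cdot 23 = \sqrt{\frac{2 \sqrt{42}}{3}} \cdot 23 = \frac{2^{\frac{3}{4}} \sqrt{3} \sqrt[4]{21}}{3} \cdot 23 = \frac{23 \cdot 6^{\frac{3}{4}} \sqrt[4]{7}}{3}$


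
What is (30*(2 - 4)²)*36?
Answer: 4320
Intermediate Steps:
(30*(2 - 4)²)*36 = (30*(-2)²)*36 = (30*4)*36 = 120*36 = 4320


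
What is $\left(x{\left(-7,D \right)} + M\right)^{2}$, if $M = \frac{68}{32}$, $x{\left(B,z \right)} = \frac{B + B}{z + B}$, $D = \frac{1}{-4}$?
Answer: $\frac{885481}{53824} \approx 16.451$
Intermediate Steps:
$D = - \frac{1}{4} \approx -0.25$
$x{\left(B,z \right)} = \frac{2 B}{B + z}$
$M = \frac{17}{8}$ ($M = 68 \cdot \frac{1}{32} = \frac{17}{8} \approx 2.125$)
$\left(x{\left(-7,D \right)} + M\right)^{2} = \left(2 \left(-7\right) \frac{1}{-7 - \frac{1}{4}} + \frac{17}{8}\right)^{2} = \left(2 \left(-7\right) \frac{1}{- \frac{29}{4}} + \frac{17}{8}\right)^{2} = \left(2 \left(-7\right) \left(- \frac{4}{29}\right) + \frac{17}{8}\right)^{2} = \left(\frac{56}{29} + \frac{17}{8}\right)^{2} = \left(\frac{941}{232}\right)^{2} = \frac{885481}{53824}$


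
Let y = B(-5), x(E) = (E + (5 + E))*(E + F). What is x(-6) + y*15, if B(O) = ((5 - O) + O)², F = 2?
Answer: 403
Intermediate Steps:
B(O) = 25 (B(O) = 5² = 25)
x(E) = (2 + E)*(5 + 2*E) (x(E) = (E + (5 + E))*(E + 2) = (5 + 2*E)*(2 + E) = (2 + E)*(5 + 2*E))
y = 25
x(-6) + y*15 = (10 + 2*(-6)² + 9*(-6)) + 25*15 = (10 + 2*36 - 54) + 375 = (10 + 72 - 54) + 375 = 28 + 375 = 403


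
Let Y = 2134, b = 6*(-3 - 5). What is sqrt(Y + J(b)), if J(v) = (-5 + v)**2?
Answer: sqrt(4943) ≈ 70.307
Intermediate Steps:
b = -48 (b = 6*(-8) = -48)
sqrt(Y + J(b)) = sqrt(2134 + (-5 - 48)**2) = sqrt(2134 + (-53)**2) = sqrt(2134 + 2809) = sqrt(4943)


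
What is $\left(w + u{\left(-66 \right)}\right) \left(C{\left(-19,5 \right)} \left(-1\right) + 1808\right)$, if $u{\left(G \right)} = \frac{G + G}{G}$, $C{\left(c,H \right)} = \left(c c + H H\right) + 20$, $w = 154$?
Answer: $218712$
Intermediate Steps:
$C{\left(c,H \right)} = 20 + H^{2} + c^{2}$ ($C{\left(c,H \right)} = \left(c^{2} + H^{2}\right) + 20 = \left(H^{2} + c^{2}\right) + 20 = 20 + H^{2} + c^{2}$)
$u{\left(G \right)} = 2$ ($u{\left(G \right)} = \frac{2 G}{G} = 2$)
$\left(w + u{\left(-66 \right)}\right) \left(C{\left(-19,5 \right)} \left(-1\right) + 1808\right) = \left(154 + 2\right) \left(\left(20 + 5^{2} + \left(-19\right)^{2}\right) \left(-1\right) + 1808\right) = 156 \left(\left(20 + 25 + 361\right) \left(-1\right) + 1808\right) = 156 \left(406 \left(-1\right) + 1808\right) = 156 \left(-406 + 1808\right) = 156 \cdot 1402 = 218712$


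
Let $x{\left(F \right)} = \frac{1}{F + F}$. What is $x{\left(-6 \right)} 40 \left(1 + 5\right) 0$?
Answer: $0$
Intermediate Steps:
$x{\left(F \right)} = \frac{1}{2 F}$
$x{\left(-6 \right)} 40 \left(1 + 5\right) 0 = \frac{1}{2 \left(-6\right)} 40 \left(1 + 5\right) 0 = \frac{1}{2} \left(- \frac{1}{6}\right) 40 \cdot 6 \cdot 0 = \left(- \frac{1}{12}\right) 40 \cdot 0 = \left(- \frac{10}{3}\right) 0 = 0$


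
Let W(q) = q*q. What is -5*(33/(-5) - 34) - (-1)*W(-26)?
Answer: 879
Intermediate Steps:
W(q) = q²
-5*(33/(-5) - 34) - (-1)*W(-26) = -5*(33/(-5) - 34) - (-1)*(-26)² = -5*(33*(-⅕) - 34) - (-1)*676 = -5*(-33/5 - 34) - 1*(-676) = -5*(-203/5) + 676 = 203 + 676 = 879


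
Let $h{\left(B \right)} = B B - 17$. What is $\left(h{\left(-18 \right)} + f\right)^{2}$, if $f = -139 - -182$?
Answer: $122500$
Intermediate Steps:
$f = 43$ ($f = -139 + 182 = 43$)
$h{\left(B \right)} = -17 + B^{2}$ ($h{\left(B \right)} = B^{2} - 17 = -17 + B^{2}$)
$\left(h{\left(-18 \right)} + f\right)^{2} = \left(\left(-17 + \left(-18\right)^{2}\right) + 43\right)^{2} = \left(\left(-17 + 324\right) + 43\right)^{2} = \left(307 + 43\right)^{2} = 350^{2} = 122500$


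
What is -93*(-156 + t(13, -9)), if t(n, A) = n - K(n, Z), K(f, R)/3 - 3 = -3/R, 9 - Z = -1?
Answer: 140523/10 ≈ 14052.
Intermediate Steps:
Z = 10 (Z = 9 - 1*(-1) = 9 + 1 = 10)
K(f, R) = 9 - 9/R (K(f, R) = 9 + 3*(-3/R) = 9 - 9/R)
t(n, A) = -81/10 + n (t(n, A) = n - (9 - 9/10) = n - 1*81/10 = n - 81/10 = -81/10 + n)
-93*(-156 + t(13, -9)) = -93*(-156 + (-81/10 + 13)) = -93*(-156 + 49/10) = -93*(-1511/10) = 140523/10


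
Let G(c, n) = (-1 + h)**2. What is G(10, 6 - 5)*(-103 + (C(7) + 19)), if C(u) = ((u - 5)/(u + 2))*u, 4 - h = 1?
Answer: -2968/9 ≈ -329.78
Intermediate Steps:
h = 3 (h = 4 - 1*1 = 4 - 1 = 3)
C(u) = u*(-5 + u)/(2 + u) (C(u) = ((-5 + u)/(2 + u))*u = u*(-5 + u)/(2 + u))
G(c, n) = 4 (G(c, n) = (-1 + 3)**2 = 2**2 = 4)
G(10, 6 - 5)*(-103 + (C(7) + 19)) = 4*(-103 + (7*(-5 + 7)/(2 + 7) + 19)) = 4*(-103 + (7*2/9 + 19)) = 4*(-103 + (7*(1/9)*2 + 19)) = 4*(-103 + (14/9 + 19)) = 4*(-103 + 185/9) = 4*(-742/9) = -2968/9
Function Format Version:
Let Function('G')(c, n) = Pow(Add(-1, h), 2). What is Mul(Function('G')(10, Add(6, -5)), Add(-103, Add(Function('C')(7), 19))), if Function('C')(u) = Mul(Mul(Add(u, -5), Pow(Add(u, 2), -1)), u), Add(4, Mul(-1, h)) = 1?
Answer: Rational(-2968, 9) ≈ -329.78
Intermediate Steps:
h = 3 (h = Add(4, Mul(-1, 1)) = Add(4, -1) = 3)
Function('C')(u) = Mul(u, Pow(Add(2, u), -1), Add(-5, u)) (Function('C')(u) = Mul(Mul(Add(-5, u), Pow(Add(2, u), -1)), u) = Mul(Mul(Pow(Add(2, u), -1), Add(-5, u)), u) = Mul(u, Pow(Add(2, u), -1), Add(-5, u)))
Function('G')(c, n) = 4 (Function('G')(c, n) = Pow(Add(-1, 3), 2) = Pow(2, 2) = 4)
Mul(Function('G')(10, Add(6, -5)), Add(-103, Add(Function('C')(7), 19))) = Mul(4, Add(-103, Add(Mul(7, Pow(Add(2, 7), -1), Add(-5, 7)), 19))) = Mul(4, Add(-103, Add(Mul(7, Pow(9, -1), 2), 19))) = Mul(4, Add(-103, Add(Mul(7, Rational(1, 9), 2), 19))) = Mul(4, Add(-103, Add(Rational(14, 9), 19))) = Mul(4, Add(-103, Rational(185, 9))) = Mul(4, Rational(-742, 9)) = Rational(-2968, 9)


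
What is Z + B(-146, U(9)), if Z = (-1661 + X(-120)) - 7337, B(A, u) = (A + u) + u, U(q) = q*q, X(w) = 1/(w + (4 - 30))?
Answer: -1311373/146 ≈ -8982.0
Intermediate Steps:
X(w) = 1/(-26 + w) (X(w) = 1/(w - 26) = 1/(-26 + w))
U(q) = q²
B(A, u) = A + 2*u
Z = -1313709/146 (Z = (-1661 + 1/(-26 - 120)) - 7337 = (-1661 + 1/(-146)) - 7337 = (-1661 - 1/146) - 7337 = -242507/146 - 7337 = -1313709/146 ≈ -8998.0)
Z + B(-146, U(9)) = -1313709/146 + (-146 + 2*9²) = -1313709/146 + (-146 + 2*81) = -1313709/146 + (-146 + 162) = -1313709/146 + 16 = -1311373/146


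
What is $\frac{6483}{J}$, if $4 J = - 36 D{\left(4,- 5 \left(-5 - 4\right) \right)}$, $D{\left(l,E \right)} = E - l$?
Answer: $- \frac{2161}{123} \approx -17.569$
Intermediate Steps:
$J = -369$ ($J = \frac{\left(-36\right) \left(- 5 \left(-5 - 4\right) - 4\right)}{4} = \frac{\left(-36\right) \left(\left(-5\right) \left(-9\right) - 4\right)}{4} = \frac{\left(-36\right) \left(45 - 4\right)}{4} = \frac{\left(-36\right) 41}{4} = \frac{1}{4} \left(-1476\right) = -369$)
$\frac{6483}{J} = \frac{6483}{-369} = 6483 \left(- \frac{1}{369}\right) = - \frac{2161}{123}$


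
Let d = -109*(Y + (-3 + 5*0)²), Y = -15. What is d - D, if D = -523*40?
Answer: 21574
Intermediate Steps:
d = 654 (d = -109*(-15 + (-3 + 5*0)²) = -109*(-15 + (-3 + 0)²) = -109*(-15 + (-3)²) = -109*(-15 + 9) = -109*(-6) = 654)
D = -20920
d - D = 654 - 1*(-20920) = 654 + 20920 = 21574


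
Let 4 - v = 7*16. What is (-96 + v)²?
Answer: 41616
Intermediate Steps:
v = -108 (v = 4 - 7*16 = 4 - 1*112 = 4 - 112 = -108)
(-96 + v)² = (-96 - 108)² = (-204)² = 41616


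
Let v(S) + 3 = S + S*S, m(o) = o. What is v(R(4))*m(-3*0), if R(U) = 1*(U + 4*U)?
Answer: 0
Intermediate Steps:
R(U) = 5*U (R(U) = 1*(5*U) = 5*U)
v(S) = -3 + S + S² (v(S) = -3 + (S + S*S) = -3 + (S + S²) = -3 + S + S²)
v(R(4))*m(-3*0) = (-3 + 5*4 + (5*4)²)*(-3*0) = (-3 + 20 + 20²)*0 = (-3 + 20 + 400)*0 = 417*0 = 0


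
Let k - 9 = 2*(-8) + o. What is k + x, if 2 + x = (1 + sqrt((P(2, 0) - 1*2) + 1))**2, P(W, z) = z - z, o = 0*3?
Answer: -9 + 2*I ≈ -9.0 + 2.0*I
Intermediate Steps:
o = 0
P(W, z) = 0
x = -2 + (1 + I)**2 (x = -2 + (1 + sqrt((0 - 1*2) + 1))**2 = -2 + (1 + sqrt((0 - 2) + 1))**2 = -2 + (1 + sqrt(-2 + 1))**2 = -2 + (1 + sqrt(-1))**2 = -2 + (1 + I)**2 ≈ -2.0 + 2.0*I)
k = -7 (k = 9 + (2*(-8) + 0) = 9 + (-16 + 0) = 9 - 16 = -7)
k + x = -7 + (-2 + 2*I) = -9 + 2*I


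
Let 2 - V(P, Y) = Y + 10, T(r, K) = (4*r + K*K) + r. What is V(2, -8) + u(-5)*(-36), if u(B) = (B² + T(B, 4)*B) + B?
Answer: -2340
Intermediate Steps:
T(r, K) = K² + 5*r (T(r, K) = (4*r + K²) + r = (K² + 4*r) + r = K² + 5*r)
u(B) = B + B² + B*(16 + 5*B) (u(B) = (B² + (4² + 5*B)*B) + B = (B² + (16 + 5*B)*B) + B = (B² + B*(16 + 5*B)) + B = B + B² + B*(16 + 5*B))
V(P, Y) = -8 - Y (V(P, Y) = 2 - (Y + 10) = 2 - (10 + Y) = 2 + (-10 - Y) = -8 - Y)
V(2, -8) + u(-5)*(-36) = (-8 - 1*(-8)) - 5*(17 + 6*(-5))*(-36) = (-8 + 8) - 5*(17 - 30)*(-36) = 0 - 5*(-13)*(-36) = 0 + 65*(-36) = 0 - 2340 = -2340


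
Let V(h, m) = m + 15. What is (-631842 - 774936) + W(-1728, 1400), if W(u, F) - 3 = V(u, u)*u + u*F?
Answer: -865911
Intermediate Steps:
V(h, m) = 15 + m
W(u, F) = 3 + F*u + u*(15 + u) (W(u, F) = 3 + ((15 + u)*u + u*F) = 3 + (u*(15 + u) + F*u) = 3 + (F*u + u*(15 + u)) = 3 + F*u + u*(15 + u))
(-631842 - 774936) + W(-1728, 1400) = (-631842 - 774936) + (3 + 1400*(-1728) - 1728*(15 - 1728)) = -1406778 + (3 - 2419200 - 1728*(-1713)) = -1406778 + (3 - 2419200 + 2960064) = -1406778 + 540867 = -865911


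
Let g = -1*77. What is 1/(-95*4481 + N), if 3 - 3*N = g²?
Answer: -3/1283011 ≈ -2.3382e-6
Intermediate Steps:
g = -77
N = -5926/3 (N = 1 - ⅓*(-77)² = 1 - ⅓*5929 = 1 - 5929/3 = -5926/3 ≈ -1975.3)
1/(-95*4481 + N) = 1/(-95*4481 - 5926/3) = 1/(-425695 - 5926/3) = 1/(-1283011/3) = -3/1283011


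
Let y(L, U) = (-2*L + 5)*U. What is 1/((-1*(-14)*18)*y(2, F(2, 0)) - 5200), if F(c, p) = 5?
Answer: -1/3940 ≈ -0.00025381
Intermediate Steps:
y(L, U) = U*(5 - 2*L) (y(L, U) = (5 - 2*L)*U = U*(5 - 2*L))
1/((-1*(-14)*18)*y(2, F(2, 0)) - 5200) = 1/((-1*(-14)*18)*(5*(5 - 2*2)) - 5200) = 1/((14*18)*(5*(5 - 4)) - 5200) = 1/(252*(5*1) - 5200) = 1/(252*5 - 5200) = 1/(1260 - 5200) = 1/(-3940) = -1/3940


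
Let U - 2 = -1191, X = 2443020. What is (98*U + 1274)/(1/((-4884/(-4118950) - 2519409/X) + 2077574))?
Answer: -1825279158711078791532/7623240325 ≈ -2.3944e+11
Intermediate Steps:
U = -1189 (U = 2 - 1191 = -1189)
(98*U + 1274)/(1/((-4884/(-4118950) - 2519409/X) + 2077574)) = (98*(-1189) + 1274)/(1/((-4884/(-4118950) - 2519409/2443020) + 2077574)) = (-116522 + 1274)/(1/((-4884*(-1/4118950) - 2519409*1/2443020) + 2077574)) = -115248/(1/((222/187225 - 839803/814340) + 2077574)) = -115248/(1/(-31410266639/30492961300 + 2077574)) = -115248/(1/(63351352169619561/30492961300)) = -115248/30492961300/63351352169619561 = -115248*63351352169619561/30492961300 = -1825279158711078791532/7623240325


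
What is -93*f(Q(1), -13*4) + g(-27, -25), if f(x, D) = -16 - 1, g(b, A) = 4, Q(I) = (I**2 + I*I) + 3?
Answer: 1585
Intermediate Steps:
Q(I) = 3 + 2*I**2 (Q(I) = (I**2 + I**2) + 3 = 2*I**2 + 3 = 3 + 2*I**2)
f(x, D) = -17
-93*f(Q(1), -13*4) + g(-27, -25) = -93*(-17) + 4 = 1581 + 4 = 1585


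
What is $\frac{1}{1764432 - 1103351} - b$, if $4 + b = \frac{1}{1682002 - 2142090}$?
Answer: $\frac{1216622861681}{304155435128} \approx 4.0$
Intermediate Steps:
$b = - \frac{1840353}{460088}$ ($b = -4 + \frac{1}{1682002 - 2142090} = -4 + \frac{1}{-460088} = -4 - \frac{1}{460088} = - \frac{1840353}{460088} \approx -4.0$)
$\frac{1}{1764432 - 1103351} - b = \frac{1}{1764432 - 1103351} - - \frac{1840353}{460088} = \frac{1}{661081} + \frac{1840353}{460088} = \frac{1216622861681}{304155435128}$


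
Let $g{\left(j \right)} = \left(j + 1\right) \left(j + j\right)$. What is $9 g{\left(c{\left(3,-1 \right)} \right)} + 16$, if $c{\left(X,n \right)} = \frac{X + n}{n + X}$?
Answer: $52$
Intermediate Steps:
$c{\left(X,n \right)} = 1$ ($c{\left(X,n \right)} = \frac{X + n}{X + n} = 1$)
$g{\left(j \right)} = 2 j \left(1 + j\right)$ ($g{\left(j \right)} = \left(1 + j\right) 2 j = 2 j \left(1 + j\right)$)
$9 g{\left(c{\left(3,-1 \right)} \right)} + 16 = 9 \cdot 2 \cdot 1 \left(1 + 1\right) + 16 = 9 \cdot 2 \cdot 1 \cdot 2 + 16 = 9 \cdot 4 + 16 = 36 + 16 = 52$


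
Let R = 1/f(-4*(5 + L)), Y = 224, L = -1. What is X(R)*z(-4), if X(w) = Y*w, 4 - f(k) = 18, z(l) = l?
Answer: 64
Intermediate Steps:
f(k) = -14 (f(k) = 4 - 1*18 = 4 - 18 = -14)
R = -1/14 (R = 1/(-14) = -1/14 ≈ -0.071429)
X(w) = 224*w
X(R)*z(-4) = (224*(-1/14))*(-4) = -16*(-4) = 64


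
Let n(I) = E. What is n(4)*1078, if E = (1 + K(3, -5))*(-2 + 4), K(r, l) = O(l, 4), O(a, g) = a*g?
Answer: -40964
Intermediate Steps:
K(r, l) = 4*l (K(r, l) = l*4 = 4*l)
E = -38 (E = (1 + 4*(-5))*(-2 + 4) = (1 - 20)*2 = -19*2 = -38)
n(I) = -38
n(4)*1078 = -38*1078 = -40964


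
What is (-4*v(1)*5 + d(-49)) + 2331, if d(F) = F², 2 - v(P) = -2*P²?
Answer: 4652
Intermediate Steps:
v(P) = 2 + 2*P² (v(P) = 2 - (-2)*P² = 2 + 2*P²)
(-4*v(1)*5 + d(-49)) + 2331 = (-4*(2 + 2*1²)*5 + (-49)²) + 2331 = (-4*(2 + 2*1)*5 + 2401) + 2331 = (-4*(2 + 2)*5 + 2401) + 2331 = (-4*4*5 + 2401) + 2331 = (-16*5 + 2401) + 2331 = (-80 + 2401) + 2331 = 2321 + 2331 = 4652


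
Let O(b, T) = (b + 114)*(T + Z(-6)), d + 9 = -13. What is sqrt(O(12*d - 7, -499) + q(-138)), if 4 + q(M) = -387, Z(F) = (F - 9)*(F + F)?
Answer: 2*sqrt(12423) ≈ 222.92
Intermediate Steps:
d = -22 (d = -9 - 13 = -22)
Z(F) = 2*F*(-9 + F) (Z(F) = (-9 + F)*(2*F) = 2*F*(-9 + F))
q(M) = -391 (q(M) = -4 - 387 = -391)
O(b, T) = (114 + b)*(180 + T) (O(b, T) = (b + 114)*(T + 2*(-6)*(-9 - 6)) = (114 + b)*(T + 2*(-6)*(-15)) = (114 + b)*(T + 180) = (114 + b)*(180 + T))
sqrt(O(12*d - 7, -499) + q(-138)) = sqrt((20520 + 114*(-499) + 180*(12*(-22) - 7) - 499*(12*(-22) - 7)) - 391) = sqrt((20520 - 56886 + 180*(-264 - 7) - 499*(-264 - 7)) - 391) = sqrt((20520 - 56886 + 180*(-271) - 499*(-271)) - 391) = sqrt((20520 - 56886 - 48780 + 135229) - 391) = sqrt(50083 - 391) = sqrt(49692) = 2*sqrt(12423)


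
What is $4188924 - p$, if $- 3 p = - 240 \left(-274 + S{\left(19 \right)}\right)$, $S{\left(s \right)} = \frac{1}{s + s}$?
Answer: $\frac{80005996}{19} \approx 4.2108 \cdot 10^{6}$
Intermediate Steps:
$S{\left(s \right)} = \frac{1}{2 s}$
$p = - \frac{416440}{19}$ ($p = - \frac{\left(-240\right) \left(-274 + \frac{1}{2 \cdot 19}\right)}{3} = - \frac{\left(-240\right) \left(-274 + \frac{1}{2} \cdot \frac{1}{19}\right)}{3} = - \frac{\left(-240\right) \left(-274 + \frac{1}{38}\right)}{3} = - \frac{\left(-240\right) \left(- \frac{10411}{38}\right)}{3} = \left(- \frac{1}{3}\right) \frac{1249320}{19} = - \frac{416440}{19} \approx -21918.0$)
$4188924 - p = 4188924 - - \frac{416440}{19} = 4188924 + \frac{416440}{19} = \frac{80005996}{19}$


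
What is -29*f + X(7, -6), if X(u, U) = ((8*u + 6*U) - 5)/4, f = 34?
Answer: -3929/4 ≈ -982.25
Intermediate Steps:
X(u, U) = -5/4 + 2*u + 3*U/2 (X(u, U) = ((6*U + 8*u) - 5)*(¼) = (-5 + 6*U + 8*u)*(¼) = -5/4 + 2*u + 3*U/2)
-29*f + X(7, -6) = -29*34 + (-5/4 + 2*7 + (3/2)*(-6)) = -986 + (-5/4 + 14 - 9) = -986 + 15/4 = -3929/4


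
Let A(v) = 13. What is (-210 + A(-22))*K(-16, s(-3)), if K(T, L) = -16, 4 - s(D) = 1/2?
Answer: 3152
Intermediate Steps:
s(D) = 7/2 (s(D) = 4 - 1/2 = 4 - 1*½ = 4 - ½ = 7/2)
(-210 + A(-22))*K(-16, s(-3)) = (-210 + 13)*(-16) = -197*(-16) = 3152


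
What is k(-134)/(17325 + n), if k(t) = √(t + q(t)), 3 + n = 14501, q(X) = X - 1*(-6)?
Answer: I*√262/31823 ≈ 0.00050864*I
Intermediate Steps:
q(X) = 6 + X (q(X) = X + 6 = 6 + X)
n = 14498 (n = -3 + 14501 = 14498)
k(t) = √(6 + 2*t) (k(t) = √(t + (6 + t)) = √(6 + 2*t))
k(-134)/(17325 + n) = √(6 + 2*(-134))/(17325 + 14498) = √(6 - 268)/31823 = √(-262)*(1/31823) = (I*√262)*(1/31823) = I*√262/31823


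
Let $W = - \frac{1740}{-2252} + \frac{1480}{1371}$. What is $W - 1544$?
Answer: $- \frac{1190342287}{771873} \approx -1542.1$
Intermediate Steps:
$W = \frac{1429625}{771873}$ ($W = \left(-1740\right) \left(- \frac{1}{2252}\right) + 1480 \cdot \frac{1}{1371} = \frac{435}{563} + \frac{1480}{1371} = \frac{1429625}{771873} \approx 1.8521$)
$W - 1544 = \frac{1429625}{771873} - 1544 = - \frac{1190342287}{771873}$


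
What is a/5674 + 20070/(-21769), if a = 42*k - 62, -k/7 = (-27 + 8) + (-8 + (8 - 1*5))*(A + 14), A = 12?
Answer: 419192978/61758653 ≈ 6.7876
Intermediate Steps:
k = 1043 (k = -7*((-27 + 8) + (-8 + (8 - 1*5))*(12 + 14)) = -7*(-19 + (-8 + (8 - 5))*26) = -7*(-19 + (-8 + 3)*26) = -7*(-19 - 5*26) = -7*(-19 - 130) = -7*(-149) = 1043)
a = 43744 (a = 42*1043 - 62 = 43806 - 62 = 43744)
a/5674 + 20070/(-21769) = 43744/5674 + 20070/(-21769) = 43744*(1/5674) + 20070*(-1/21769) = 21872/2837 - 20070/21769 = 419192978/61758653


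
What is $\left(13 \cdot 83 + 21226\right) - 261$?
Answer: $22044$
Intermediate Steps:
$\left(13 \cdot 83 + 21226\right) - 261 = \left(1079 + 21226\right) - 261 = 22305 - 261 = 22044$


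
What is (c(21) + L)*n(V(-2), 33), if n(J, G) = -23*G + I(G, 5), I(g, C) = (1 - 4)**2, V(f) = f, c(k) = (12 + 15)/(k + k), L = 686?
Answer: -3604875/7 ≈ -5.1498e+5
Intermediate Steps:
c(k) = 27/(2*k) (c(k) = 27/((2*k)) = 27*(1/(2*k)) = 27/(2*k))
I(g, C) = 9 (I(g, C) = (-3)**2 = 9)
n(J, G) = 9 - 23*G (n(J, G) = -23*G + 9 = 9 - 23*G)
(c(21) + L)*n(V(-2), 33) = ((27/2)/21 + 686)*(9 - 23*33) = ((27/2)*(1/21) + 686)*(9 - 759) = (9/14 + 686)*(-750) = (9613/14)*(-750) = -3604875/7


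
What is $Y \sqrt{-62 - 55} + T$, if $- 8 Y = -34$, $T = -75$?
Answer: $-75 + \frac{51 i \sqrt{13}}{4} \approx -75.0 + 45.971 i$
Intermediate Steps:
$Y = \frac{17}{4}$ ($Y = \left(- \frac{1}{8}\right) \left(-34\right) = \frac{17}{4} \approx 4.25$)
$Y \sqrt{-62 - 55} + T = \frac{17 \sqrt{-62 - 55}}{4} - 75 = \frac{17 \sqrt{-117}}{4} - 75 = \frac{17 \cdot 3 i \sqrt{13}}{4} - 75 = \frac{51 i \sqrt{13}}{4} - 75 = -75 + \frac{51 i \sqrt{13}}{4}$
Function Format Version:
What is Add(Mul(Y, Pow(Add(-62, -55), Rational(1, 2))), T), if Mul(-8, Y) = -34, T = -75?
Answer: Add(-75, Mul(Rational(51, 4), I, Pow(13, Rational(1, 2)))) ≈ Add(-75.000, Mul(45.971, I))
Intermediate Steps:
Y = Rational(17, 4) (Y = Mul(Rational(-1, 8), -34) = Rational(17, 4) ≈ 4.2500)
Add(Mul(Y, Pow(Add(-62, -55), Rational(1, 2))), T) = Add(Mul(Rational(17, 4), Pow(Add(-62, -55), Rational(1, 2))), -75) = Add(Mul(Rational(17, 4), Pow(-117, Rational(1, 2))), -75) = Add(Mul(Rational(17, 4), Mul(3, I, Pow(13, Rational(1, 2)))), -75) = Add(Mul(Rational(51, 4), I, Pow(13, Rational(1, 2))), -75) = Add(-75, Mul(Rational(51, 4), I, Pow(13, Rational(1, 2))))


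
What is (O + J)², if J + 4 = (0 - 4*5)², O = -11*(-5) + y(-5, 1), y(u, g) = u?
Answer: 198916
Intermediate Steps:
O = 50 (O = -11*(-5) - 5 = 55 - 5 = 50)
J = 396 (J = -4 + (0 - 4*5)² = -4 + (0 - 20)² = -4 + (-20)² = -4 + 400 = 396)
(O + J)² = (50 + 396)² = 446² = 198916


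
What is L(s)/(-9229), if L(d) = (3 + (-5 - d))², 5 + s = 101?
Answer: -9604/9229 ≈ -1.0406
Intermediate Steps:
s = 96 (s = -5 + 101 = 96)
L(d) = (-2 - d)²
L(s)/(-9229) = (2 + 96)²/(-9229) = 98²*(-1/9229) = 9604*(-1/9229) = -9604/9229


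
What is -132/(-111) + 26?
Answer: 1006/37 ≈ 27.189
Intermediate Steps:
-132/(-111) + 26 = -1/111*(-132) + 26 = 44/37 + 26 = 1006/37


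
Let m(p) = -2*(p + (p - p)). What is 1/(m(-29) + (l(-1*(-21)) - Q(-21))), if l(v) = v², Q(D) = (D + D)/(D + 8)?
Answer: 13/6445 ≈ 0.0020171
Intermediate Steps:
Q(D) = 2*D/(8 + D) (Q(D) = (2*D)/(8 + D) = 2*D/(8 + D))
m(p) = -2*p (m(p) = -2*(p + 0) = -2*p)
1/(m(-29) + (l(-1*(-21)) - Q(-21))) = 1/(-2*(-29) + ((-1*(-21))² - 2*(-21)/(8 - 21))) = 1/(58 + (21² - 2*(-21)/(-13))) = 1/(58 + (441 - 2*(-21)*(-1)/13)) = 1/(58 + (441 - 1*42/13)) = 1/(58 + (441 - 42/13)) = 1/(58 + 5691/13) = 1/(6445/13) = 13/6445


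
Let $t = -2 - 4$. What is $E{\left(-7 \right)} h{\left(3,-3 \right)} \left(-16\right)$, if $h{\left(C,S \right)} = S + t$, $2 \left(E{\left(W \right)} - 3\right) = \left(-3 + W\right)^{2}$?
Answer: $7632$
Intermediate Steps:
$E{\left(W \right)} = 3 + \frac{\left(-3 + W\right)^{2}}{2}$
$t = -6$
$h{\left(C,S \right)} = -6 + S$ ($h{\left(C,S \right)} = S - 6 = -6 + S$)
$E{\left(-7 \right)} h{\left(3,-3 \right)} \left(-16\right) = \left(3 + \frac{\left(-3 - 7\right)^{2}}{2}\right) \left(-6 - 3\right) \left(-16\right) = \left(3 + \frac{\left(-10\right)^{2}}{2}\right) \left(-9\right) \left(-16\right) = \left(3 + \frac{1}{2} \cdot 100\right) \left(-9\right) \left(-16\right) = \left(3 + 50\right) \left(-9\right) \left(-16\right) = 53 \left(-9\right) \left(-16\right) = \left(-477\right) \left(-16\right) = 7632$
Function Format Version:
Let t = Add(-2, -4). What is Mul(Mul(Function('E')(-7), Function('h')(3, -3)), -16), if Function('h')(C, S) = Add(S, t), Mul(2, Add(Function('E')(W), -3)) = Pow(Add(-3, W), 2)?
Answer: 7632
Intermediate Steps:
Function('E')(W) = Add(3, Mul(Rational(1, 2), Pow(Add(-3, W), 2)))
t = -6
Function('h')(C, S) = Add(-6, S) (Function('h')(C, S) = Add(S, -6) = Add(-6, S))
Mul(Mul(Function('E')(-7), Function('h')(3, -3)), -16) = Mul(Mul(Add(3, Mul(Rational(1, 2), Pow(Add(-3, -7), 2))), Add(-6, -3)), -16) = Mul(Mul(Add(3, Mul(Rational(1, 2), Pow(-10, 2))), -9), -16) = Mul(Mul(Add(3, Mul(Rational(1, 2), 100)), -9), -16) = Mul(Mul(Add(3, 50), -9), -16) = Mul(Mul(53, -9), -16) = Mul(-477, -16) = 7632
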